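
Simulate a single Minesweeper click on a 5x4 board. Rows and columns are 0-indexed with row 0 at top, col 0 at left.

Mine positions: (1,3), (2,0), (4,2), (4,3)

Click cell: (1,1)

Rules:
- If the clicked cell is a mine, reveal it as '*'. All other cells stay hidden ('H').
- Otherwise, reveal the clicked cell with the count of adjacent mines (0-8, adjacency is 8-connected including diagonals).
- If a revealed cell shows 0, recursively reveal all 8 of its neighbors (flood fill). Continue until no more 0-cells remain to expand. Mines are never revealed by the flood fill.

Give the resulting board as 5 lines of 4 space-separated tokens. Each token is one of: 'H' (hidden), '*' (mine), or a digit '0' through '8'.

H H H H
H 1 H H
H H H H
H H H H
H H H H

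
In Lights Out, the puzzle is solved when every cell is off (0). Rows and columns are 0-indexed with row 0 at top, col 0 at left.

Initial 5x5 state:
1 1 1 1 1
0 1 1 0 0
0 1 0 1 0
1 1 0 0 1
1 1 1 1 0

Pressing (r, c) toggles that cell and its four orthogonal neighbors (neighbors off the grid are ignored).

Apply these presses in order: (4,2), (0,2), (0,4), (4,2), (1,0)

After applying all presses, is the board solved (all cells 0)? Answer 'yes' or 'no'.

Answer: no

Derivation:
After press 1 at (4,2):
1 1 1 1 1
0 1 1 0 0
0 1 0 1 0
1 1 1 0 1
1 0 0 0 0

After press 2 at (0,2):
1 0 0 0 1
0 1 0 0 0
0 1 0 1 0
1 1 1 0 1
1 0 0 0 0

After press 3 at (0,4):
1 0 0 1 0
0 1 0 0 1
0 1 0 1 0
1 1 1 0 1
1 0 0 0 0

After press 4 at (4,2):
1 0 0 1 0
0 1 0 0 1
0 1 0 1 0
1 1 0 0 1
1 1 1 1 0

After press 5 at (1,0):
0 0 0 1 0
1 0 0 0 1
1 1 0 1 0
1 1 0 0 1
1 1 1 1 0

Lights still on: 13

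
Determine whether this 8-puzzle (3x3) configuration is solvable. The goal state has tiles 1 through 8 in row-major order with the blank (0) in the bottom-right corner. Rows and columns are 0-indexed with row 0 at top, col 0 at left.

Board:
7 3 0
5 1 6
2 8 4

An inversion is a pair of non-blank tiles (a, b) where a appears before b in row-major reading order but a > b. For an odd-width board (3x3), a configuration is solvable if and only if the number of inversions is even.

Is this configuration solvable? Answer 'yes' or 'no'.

Inversions (pairs i<j in row-major order where tile[i] > tile[j] > 0): 14
14 is even, so the puzzle is solvable.

Answer: yes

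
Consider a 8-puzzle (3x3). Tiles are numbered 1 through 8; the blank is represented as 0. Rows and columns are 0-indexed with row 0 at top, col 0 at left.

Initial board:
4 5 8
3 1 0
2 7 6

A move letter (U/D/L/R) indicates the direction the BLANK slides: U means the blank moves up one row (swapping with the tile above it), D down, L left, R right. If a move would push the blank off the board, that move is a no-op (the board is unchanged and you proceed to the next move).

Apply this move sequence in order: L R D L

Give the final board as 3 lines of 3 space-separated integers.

After move 1 (L):
4 5 8
3 0 1
2 7 6

After move 2 (R):
4 5 8
3 1 0
2 7 6

After move 3 (D):
4 5 8
3 1 6
2 7 0

After move 4 (L):
4 5 8
3 1 6
2 0 7

Answer: 4 5 8
3 1 6
2 0 7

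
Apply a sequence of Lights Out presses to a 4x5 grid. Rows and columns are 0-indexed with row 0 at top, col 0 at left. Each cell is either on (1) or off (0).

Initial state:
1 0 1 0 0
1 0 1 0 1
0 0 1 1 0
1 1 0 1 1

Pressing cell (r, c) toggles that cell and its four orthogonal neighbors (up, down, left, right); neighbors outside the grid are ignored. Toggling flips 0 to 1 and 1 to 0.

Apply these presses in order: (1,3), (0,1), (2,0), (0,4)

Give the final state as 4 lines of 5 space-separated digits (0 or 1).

Answer: 0 1 0 0 1
0 1 0 1 1
1 1 1 0 0
0 1 0 1 1

Derivation:
After press 1 at (1,3):
1 0 1 1 0
1 0 0 1 0
0 0 1 0 0
1 1 0 1 1

After press 2 at (0,1):
0 1 0 1 0
1 1 0 1 0
0 0 1 0 0
1 1 0 1 1

After press 3 at (2,0):
0 1 0 1 0
0 1 0 1 0
1 1 1 0 0
0 1 0 1 1

After press 4 at (0,4):
0 1 0 0 1
0 1 0 1 1
1 1 1 0 0
0 1 0 1 1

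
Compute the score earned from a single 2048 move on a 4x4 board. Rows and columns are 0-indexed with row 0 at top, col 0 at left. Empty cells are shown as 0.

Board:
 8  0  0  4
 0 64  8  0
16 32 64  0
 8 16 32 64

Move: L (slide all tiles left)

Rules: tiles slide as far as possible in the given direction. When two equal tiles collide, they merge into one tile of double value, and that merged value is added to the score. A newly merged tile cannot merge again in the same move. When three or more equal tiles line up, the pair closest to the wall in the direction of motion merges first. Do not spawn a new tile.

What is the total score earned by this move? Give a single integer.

Answer: 0

Derivation:
Slide left:
row 0: [8, 0, 0, 4] -> [8, 4, 0, 0]  score +0 (running 0)
row 1: [0, 64, 8, 0] -> [64, 8, 0, 0]  score +0 (running 0)
row 2: [16, 32, 64, 0] -> [16, 32, 64, 0]  score +0 (running 0)
row 3: [8, 16, 32, 64] -> [8, 16, 32, 64]  score +0 (running 0)
Board after move:
 8  4  0  0
64  8  0  0
16 32 64  0
 8 16 32 64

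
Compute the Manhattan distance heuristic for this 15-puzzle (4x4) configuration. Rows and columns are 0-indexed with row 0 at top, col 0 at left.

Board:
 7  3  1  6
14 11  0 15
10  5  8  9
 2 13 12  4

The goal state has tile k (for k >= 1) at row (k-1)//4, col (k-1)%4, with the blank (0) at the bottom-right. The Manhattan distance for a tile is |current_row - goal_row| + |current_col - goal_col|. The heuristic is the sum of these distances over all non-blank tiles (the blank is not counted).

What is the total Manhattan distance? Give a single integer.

Tile 7: at (0,0), goal (1,2), distance |0-1|+|0-2| = 3
Tile 3: at (0,1), goal (0,2), distance |0-0|+|1-2| = 1
Tile 1: at (0,2), goal (0,0), distance |0-0|+|2-0| = 2
Tile 6: at (0,3), goal (1,1), distance |0-1|+|3-1| = 3
Tile 14: at (1,0), goal (3,1), distance |1-3|+|0-1| = 3
Tile 11: at (1,1), goal (2,2), distance |1-2|+|1-2| = 2
Tile 15: at (1,3), goal (3,2), distance |1-3|+|3-2| = 3
Tile 10: at (2,0), goal (2,1), distance |2-2|+|0-1| = 1
Tile 5: at (2,1), goal (1,0), distance |2-1|+|1-0| = 2
Tile 8: at (2,2), goal (1,3), distance |2-1|+|2-3| = 2
Tile 9: at (2,3), goal (2,0), distance |2-2|+|3-0| = 3
Tile 2: at (3,0), goal (0,1), distance |3-0|+|0-1| = 4
Tile 13: at (3,1), goal (3,0), distance |3-3|+|1-0| = 1
Tile 12: at (3,2), goal (2,3), distance |3-2|+|2-3| = 2
Tile 4: at (3,3), goal (0,3), distance |3-0|+|3-3| = 3
Sum: 3 + 1 + 2 + 3 + 3 + 2 + 3 + 1 + 2 + 2 + 3 + 4 + 1 + 2 + 3 = 35

Answer: 35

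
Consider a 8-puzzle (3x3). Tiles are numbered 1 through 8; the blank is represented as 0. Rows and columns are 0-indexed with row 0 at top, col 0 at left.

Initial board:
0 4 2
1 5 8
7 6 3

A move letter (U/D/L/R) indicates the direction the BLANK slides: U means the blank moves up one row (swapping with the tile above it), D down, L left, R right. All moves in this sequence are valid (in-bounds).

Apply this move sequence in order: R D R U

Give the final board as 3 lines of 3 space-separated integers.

Answer: 4 5 0
1 8 2
7 6 3

Derivation:
After move 1 (R):
4 0 2
1 5 8
7 6 3

After move 2 (D):
4 5 2
1 0 8
7 6 3

After move 3 (R):
4 5 2
1 8 0
7 6 3

After move 4 (U):
4 5 0
1 8 2
7 6 3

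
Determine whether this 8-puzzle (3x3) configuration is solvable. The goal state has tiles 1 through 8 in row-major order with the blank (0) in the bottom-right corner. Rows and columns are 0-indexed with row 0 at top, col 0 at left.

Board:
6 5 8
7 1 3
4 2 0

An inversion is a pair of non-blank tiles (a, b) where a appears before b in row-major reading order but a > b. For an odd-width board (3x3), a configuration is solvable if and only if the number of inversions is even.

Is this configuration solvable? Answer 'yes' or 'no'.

Inversions (pairs i<j in row-major order where tile[i] > tile[j] > 0): 20
20 is even, so the puzzle is solvable.

Answer: yes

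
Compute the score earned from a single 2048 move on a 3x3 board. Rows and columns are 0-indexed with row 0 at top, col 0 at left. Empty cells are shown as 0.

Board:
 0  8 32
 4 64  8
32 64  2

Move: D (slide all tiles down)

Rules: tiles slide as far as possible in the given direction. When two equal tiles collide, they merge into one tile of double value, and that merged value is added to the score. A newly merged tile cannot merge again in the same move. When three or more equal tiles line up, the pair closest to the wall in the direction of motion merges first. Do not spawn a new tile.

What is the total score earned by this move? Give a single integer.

Answer: 128

Derivation:
Slide down:
col 0: [0, 4, 32] -> [0, 4, 32]  score +0 (running 0)
col 1: [8, 64, 64] -> [0, 8, 128]  score +128 (running 128)
col 2: [32, 8, 2] -> [32, 8, 2]  score +0 (running 128)
Board after move:
  0   0  32
  4   8   8
 32 128   2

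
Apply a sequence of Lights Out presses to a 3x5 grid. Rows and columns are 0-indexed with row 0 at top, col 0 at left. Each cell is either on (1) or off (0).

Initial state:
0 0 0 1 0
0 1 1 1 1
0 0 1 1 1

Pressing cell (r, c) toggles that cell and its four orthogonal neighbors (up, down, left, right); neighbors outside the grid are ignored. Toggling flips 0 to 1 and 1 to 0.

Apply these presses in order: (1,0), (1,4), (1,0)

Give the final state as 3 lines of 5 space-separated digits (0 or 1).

Answer: 0 0 0 1 1
0 1 1 0 0
0 0 1 1 0

Derivation:
After press 1 at (1,0):
1 0 0 1 0
1 0 1 1 1
1 0 1 1 1

After press 2 at (1,4):
1 0 0 1 1
1 0 1 0 0
1 0 1 1 0

After press 3 at (1,0):
0 0 0 1 1
0 1 1 0 0
0 0 1 1 0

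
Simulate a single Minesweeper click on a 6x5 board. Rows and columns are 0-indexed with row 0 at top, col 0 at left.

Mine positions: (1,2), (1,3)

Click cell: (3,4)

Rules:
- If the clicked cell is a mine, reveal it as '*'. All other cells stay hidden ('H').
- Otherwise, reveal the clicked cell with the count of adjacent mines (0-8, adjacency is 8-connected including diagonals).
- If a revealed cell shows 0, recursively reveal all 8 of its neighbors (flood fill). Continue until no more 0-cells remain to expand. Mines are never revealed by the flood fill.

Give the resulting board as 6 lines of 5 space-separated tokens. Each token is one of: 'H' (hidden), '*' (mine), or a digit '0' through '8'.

0 1 H H H
0 1 H H H
0 1 2 2 1
0 0 0 0 0
0 0 0 0 0
0 0 0 0 0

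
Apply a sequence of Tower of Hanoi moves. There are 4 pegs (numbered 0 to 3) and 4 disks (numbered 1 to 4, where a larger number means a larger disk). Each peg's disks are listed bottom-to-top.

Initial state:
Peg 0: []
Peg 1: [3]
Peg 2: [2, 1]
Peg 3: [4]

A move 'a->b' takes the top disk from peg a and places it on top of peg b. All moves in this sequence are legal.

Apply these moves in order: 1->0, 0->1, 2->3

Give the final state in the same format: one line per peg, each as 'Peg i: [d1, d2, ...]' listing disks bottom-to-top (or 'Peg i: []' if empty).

After move 1 (1->0):
Peg 0: [3]
Peg 1: []
Peg 2: [2, 1]
Peg 3: [4]

After move 2 (0->1):
Peg 0: []
Peg 1: [3]
Peg 2: [2, 1]
Peg 3: [4]

After move 3 (2->3):
Peg 0: []
Peg 1: [3]
Peg 2: [2]
Peg 3: [4, 1]

Answer: Peg 0: []
Peg 1: [3]
Peg 2: [2]
Peg 3: [4, 1]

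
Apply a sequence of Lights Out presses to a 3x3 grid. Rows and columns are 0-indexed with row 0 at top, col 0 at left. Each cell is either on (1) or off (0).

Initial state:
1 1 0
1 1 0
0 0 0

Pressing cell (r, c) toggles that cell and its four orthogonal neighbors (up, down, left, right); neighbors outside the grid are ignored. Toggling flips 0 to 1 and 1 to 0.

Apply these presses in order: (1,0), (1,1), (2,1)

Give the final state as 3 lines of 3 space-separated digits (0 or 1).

Answer: 0 0 0
1 0 1
0 0 1

Derivation:
After press 1 at (1,0):
0 1 0
0 0 0
1 0 0

After press 2 at (1,1):
0 0 0
1 1 1
1 1 0

After press 3 at (2,1):
0 0 0
1 0 1
0 0 1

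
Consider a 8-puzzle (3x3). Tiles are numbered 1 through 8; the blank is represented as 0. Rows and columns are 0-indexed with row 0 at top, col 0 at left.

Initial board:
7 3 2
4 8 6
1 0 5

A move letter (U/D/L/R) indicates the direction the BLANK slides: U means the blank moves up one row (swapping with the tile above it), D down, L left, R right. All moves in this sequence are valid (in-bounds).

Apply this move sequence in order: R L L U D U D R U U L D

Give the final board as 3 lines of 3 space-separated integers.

Answer: 4 7 2
0 3 6
1 8 5

Derivation:
After move 1 (R):
7 3 2
4 8 6
1 5 0

After move 2 (L):
7 3 2
4 8 6
1 0 5

After move 3 (L):
7 3 2
4 8 6
0 1 5

After move 4 (U):
7 3 2
0 8 6
4 1 5

After move 5 (D):
7 3 2
4 8 6
0 1 5

After move 6 (U):
7 3 2
0 8 6
4 1 5

After move 7 (D):
7 3 2
4 8 6
0 1 5

After move 8 (R):
7 3 2
4 8 6
1 0 5

After move 9 (U):
7 3 2
4 0 6
1 8 5

After move 10 (U):
7 0 2
4 3 6
1 8 5

After move 11 (L):
0 7 2
4 3 6
1 8 5

After move 12 (D):
4 7 2
0 3 6
1 8 5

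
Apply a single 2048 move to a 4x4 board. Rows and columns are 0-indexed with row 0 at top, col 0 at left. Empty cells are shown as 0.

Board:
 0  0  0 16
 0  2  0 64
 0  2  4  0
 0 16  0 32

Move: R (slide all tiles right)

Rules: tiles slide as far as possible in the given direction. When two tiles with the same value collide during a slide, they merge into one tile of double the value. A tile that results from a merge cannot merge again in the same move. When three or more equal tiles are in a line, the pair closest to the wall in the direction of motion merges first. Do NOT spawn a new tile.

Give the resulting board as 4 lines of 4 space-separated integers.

Answer:  0  0  0 16
 0  0  2 64
 0  0  2  4
 0  0 16 32

Derivation:
Slide right:
row 0: [0, 0, 0, 16] -> [0, 0, 0, 16]
row 1: [0, 2, 0, 64] -> [0, 0, 2, 64]
row 2: [0, 2, 4, 0] -> [0, 0, 2, 4]
row 3: [0, 16, 0, 32] -> [0, 0, 16, 32]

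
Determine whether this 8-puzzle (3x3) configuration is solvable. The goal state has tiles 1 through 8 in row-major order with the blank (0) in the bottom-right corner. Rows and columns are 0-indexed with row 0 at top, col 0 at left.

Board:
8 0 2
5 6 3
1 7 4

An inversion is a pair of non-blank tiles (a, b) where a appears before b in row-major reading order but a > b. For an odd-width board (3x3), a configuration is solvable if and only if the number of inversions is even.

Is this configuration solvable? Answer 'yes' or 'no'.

Inversions (pairs i<j in row-major order where tile[i] > tile[j] > 0): 16
16 is even, so the puzzle is solvable.

Answer: yes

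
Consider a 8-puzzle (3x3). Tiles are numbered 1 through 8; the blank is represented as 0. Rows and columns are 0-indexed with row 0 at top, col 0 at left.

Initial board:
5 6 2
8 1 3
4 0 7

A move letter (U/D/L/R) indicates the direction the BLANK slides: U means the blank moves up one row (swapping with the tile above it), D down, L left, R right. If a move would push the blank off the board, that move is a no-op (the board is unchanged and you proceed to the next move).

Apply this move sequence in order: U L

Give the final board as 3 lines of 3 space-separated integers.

After move 1 (U):
5 6 2
8 0 3
4 1 7

After move 2 (L):
5 6 2
0 8 3
4 1 7

Answer: 5 6 2
0 8 3
4 1 7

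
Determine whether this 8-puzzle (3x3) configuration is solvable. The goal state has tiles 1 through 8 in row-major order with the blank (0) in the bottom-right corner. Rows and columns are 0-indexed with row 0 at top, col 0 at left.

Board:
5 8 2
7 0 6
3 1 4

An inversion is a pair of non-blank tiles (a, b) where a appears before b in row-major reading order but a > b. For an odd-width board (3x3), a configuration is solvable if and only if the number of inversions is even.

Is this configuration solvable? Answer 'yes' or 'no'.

Answer: no

Derivation:
Inversions (pairs i<j in row-major order where tile[i] > tile[j] > 0): 19
19 is odd, so the puzzle is not solvable.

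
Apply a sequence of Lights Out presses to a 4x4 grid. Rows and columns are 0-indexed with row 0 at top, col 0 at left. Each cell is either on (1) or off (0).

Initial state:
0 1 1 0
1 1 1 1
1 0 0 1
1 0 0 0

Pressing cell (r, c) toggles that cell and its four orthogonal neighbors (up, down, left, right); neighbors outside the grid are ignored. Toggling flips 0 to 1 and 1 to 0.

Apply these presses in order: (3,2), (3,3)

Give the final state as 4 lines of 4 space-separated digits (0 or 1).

Answer: 0 1 1 0
1 1 1 1
1 0 1 0
1 1 0 0

Derivation:
After press 1 at (3,2):
0 1 1 0
1 1 1 1
1 0 1 1
1 1 1 1

After press 2 at (3,3):
0 1 1 0
1 1 1 1
1 0 1 0
1 1 0 0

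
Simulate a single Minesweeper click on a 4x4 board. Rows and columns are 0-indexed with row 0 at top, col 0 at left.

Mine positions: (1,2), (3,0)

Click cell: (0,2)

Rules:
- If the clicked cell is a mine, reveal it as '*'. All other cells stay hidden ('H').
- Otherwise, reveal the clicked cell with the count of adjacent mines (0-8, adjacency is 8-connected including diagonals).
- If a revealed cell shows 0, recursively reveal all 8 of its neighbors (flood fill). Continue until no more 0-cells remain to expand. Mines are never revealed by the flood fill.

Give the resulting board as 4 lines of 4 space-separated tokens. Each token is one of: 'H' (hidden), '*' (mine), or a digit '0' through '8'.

H H 1 H
H H H H
H H H H
H H H H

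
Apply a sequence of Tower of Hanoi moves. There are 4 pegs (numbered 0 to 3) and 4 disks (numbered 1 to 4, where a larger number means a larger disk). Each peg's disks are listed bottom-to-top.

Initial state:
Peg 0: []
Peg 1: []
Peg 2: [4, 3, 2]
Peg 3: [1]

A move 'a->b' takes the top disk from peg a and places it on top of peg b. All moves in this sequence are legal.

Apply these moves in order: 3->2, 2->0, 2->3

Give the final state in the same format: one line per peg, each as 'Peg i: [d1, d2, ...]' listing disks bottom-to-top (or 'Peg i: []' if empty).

Answer: Peg 0: [1]
Peg 1: []
Peg 2: [4, 3]
Peg 3: [2]

Derivation:
After move 1 (3->2):
Peg 0: []
Peg 1: []
Peg 2: [4, 3, 2, 1]
Peg 3: []

After move 2 (2->0):
Peg 0: [1]
Peg 1: []
Peg 2: [4, 3, 2]
Peg 3: []

After move 3 (2->3):
Peg 0: [1]
Peg 1: []
Peg 2: [4, 3]
Peg 3: [2]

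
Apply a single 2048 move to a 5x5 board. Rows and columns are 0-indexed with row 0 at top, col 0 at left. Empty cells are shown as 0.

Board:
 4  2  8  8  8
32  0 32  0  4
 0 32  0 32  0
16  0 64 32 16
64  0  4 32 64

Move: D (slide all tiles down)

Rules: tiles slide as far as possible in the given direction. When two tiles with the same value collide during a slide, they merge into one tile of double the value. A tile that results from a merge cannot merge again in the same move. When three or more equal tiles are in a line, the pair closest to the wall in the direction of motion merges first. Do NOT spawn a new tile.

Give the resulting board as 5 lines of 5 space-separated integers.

Answer:  0  0  0  0  0
 4  0  8  0  8
32  0 32  8  4
16  2 64 32 16
64 32  4 64 64

Derivation:
Slide down:
col 0: [4, 32, 0, 16, 64] -> [0, 4, 32, 16, 64]
col 1: [2, 0, 32, 0, 0] -> [0, 0, 0, 2, 32]
col 2: [8, 32, 0, 64, 4] -> [0, 8, 32, 64, 4]
col 3: [8, 0, 32, 32, 32] -> [0, 0, 8, 32, 64]
col 4: [8, 4, 0, 16, 64] -> [0, 8, 4, 16, 64]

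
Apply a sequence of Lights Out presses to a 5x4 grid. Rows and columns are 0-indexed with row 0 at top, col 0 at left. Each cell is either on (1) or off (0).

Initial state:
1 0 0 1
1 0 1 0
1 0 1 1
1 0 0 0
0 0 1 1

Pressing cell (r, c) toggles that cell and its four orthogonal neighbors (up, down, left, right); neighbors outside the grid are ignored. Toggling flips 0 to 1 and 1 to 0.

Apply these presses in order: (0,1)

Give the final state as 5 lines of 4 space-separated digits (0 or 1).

Answer: 0 1 1 1
1 1 1 0
1 0 1 1
1 0 0 0
0 0 1 1

Derivation:
After press 1 at (0,1):
0 1 1 1
1 1 1 0
1 0 1 1
1 0 0 0
0 0 1 1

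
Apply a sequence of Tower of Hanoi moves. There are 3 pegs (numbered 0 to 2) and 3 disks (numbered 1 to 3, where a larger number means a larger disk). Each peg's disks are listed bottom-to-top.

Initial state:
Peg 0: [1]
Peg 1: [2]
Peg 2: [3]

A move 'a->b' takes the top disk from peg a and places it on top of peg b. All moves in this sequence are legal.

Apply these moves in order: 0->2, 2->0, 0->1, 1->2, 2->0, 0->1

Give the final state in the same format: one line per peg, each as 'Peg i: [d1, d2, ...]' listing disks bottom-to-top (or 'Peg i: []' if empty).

Answer: Peg 0: []
Peg 1: [2, 1]
Peg 2: [3]

Derivation:
After move 1 (0->2):
Peg 0: []
Peg 1: [2]
Peg 2: [3, 1]

After move 2 (2->0):
Peg 0: [1]
Peg 1: [2]
Peg 2: [3]

After move 3 (0->1):
Peg 0: []
Peg 1: [2, 1]
Peg 2: [3]

After move 4 (1->2):
Peg 0: []
Peg 1: [2]
Peg 2: [3, 1]

After move 5 (2->0):
Peg 0: [1]
Peg 1: [2]
Peg 2: [3]

After move 6 (0->1):
Peg 0: []
Peg 1: [2, 1]
Peg 2: [3]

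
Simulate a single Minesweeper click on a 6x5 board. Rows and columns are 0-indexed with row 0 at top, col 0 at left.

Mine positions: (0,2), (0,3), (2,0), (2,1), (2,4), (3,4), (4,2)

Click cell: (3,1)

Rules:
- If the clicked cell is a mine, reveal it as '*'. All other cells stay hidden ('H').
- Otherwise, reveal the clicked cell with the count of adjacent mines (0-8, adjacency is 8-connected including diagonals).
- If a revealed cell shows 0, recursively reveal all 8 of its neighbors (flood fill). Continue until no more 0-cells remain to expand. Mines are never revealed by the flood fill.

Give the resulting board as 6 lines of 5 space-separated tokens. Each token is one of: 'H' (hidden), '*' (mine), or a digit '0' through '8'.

H H H H H
H H H H H
H H H H H
H 3 H H H
H H H H H
H H H H H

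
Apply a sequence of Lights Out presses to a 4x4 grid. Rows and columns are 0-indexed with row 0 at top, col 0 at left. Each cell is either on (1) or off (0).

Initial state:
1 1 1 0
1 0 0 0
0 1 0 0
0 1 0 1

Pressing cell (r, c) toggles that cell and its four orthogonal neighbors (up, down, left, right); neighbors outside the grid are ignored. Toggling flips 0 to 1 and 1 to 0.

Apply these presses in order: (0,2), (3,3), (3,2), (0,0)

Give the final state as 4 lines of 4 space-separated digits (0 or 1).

Answer: 0 1 0 1
0 0 1 0
0 1 1 1
0 0 0 1

Derivation:
After press 1 at (0,2):
1 0 0 1
1 0 1 0
0 1 0 0
0 1 0 1

After press 2 at (3,3):
1 0 0 1
1 0 1 0
0 1 0 1
0 1 1 0

After press 3 at (3,2):
1 0 0 1
1 0 1 0
0 1 1 1
0 0 0 1

After press 4 at (0,0):
0 1 0 1
0 0 1 0
0 1 1 1
0 0 0 1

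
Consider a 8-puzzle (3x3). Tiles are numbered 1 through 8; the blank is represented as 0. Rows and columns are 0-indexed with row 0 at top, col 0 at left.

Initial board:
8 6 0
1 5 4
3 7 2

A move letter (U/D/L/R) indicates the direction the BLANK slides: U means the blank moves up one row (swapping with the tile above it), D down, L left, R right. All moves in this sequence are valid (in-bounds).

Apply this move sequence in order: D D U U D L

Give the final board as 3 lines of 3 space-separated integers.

Answer: 8 6 4
1 0 5
3 7 2

Derivation:
After move 1 (D):
8 6 4
1 5 0
3 7 2

After move 2 (D):
8 6 4
1 5 2
3 7 0

After move 3 (U):
8 6 4
1 5 0
3 7 2

After move 4 (U):
8 6 0
1 5 4
3 7 2

After move 5 (D):
8 6 4
1 5 0
3 7 2

After move 6 (L):
8 6 4
1 0 5
3 7 2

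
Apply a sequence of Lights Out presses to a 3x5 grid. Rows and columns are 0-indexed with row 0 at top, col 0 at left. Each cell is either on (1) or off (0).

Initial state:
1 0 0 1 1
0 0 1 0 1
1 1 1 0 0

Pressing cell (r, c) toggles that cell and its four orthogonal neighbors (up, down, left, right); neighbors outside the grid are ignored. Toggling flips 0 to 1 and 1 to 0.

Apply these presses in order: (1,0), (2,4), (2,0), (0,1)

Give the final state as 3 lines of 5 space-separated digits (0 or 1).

After press 1 at (1,0):
0 0 0 1 1
1 1 1 0 1
0 1 1 0 0

After press 2 at (2,4):
0 0 0 1 1
1 1 1 0 0
0 1 1 1 1

After press 3 at (2,0):
0 0 0 1 1
0 1 1 0 0
1 0 1 1 1

After press 4 at (0,1):
1 1 1 1 1
0 0 1 0 0
1 0 1 1 1

Answer: 1 1 1 1 1
0 0 1 0 0
1 0 1 1 1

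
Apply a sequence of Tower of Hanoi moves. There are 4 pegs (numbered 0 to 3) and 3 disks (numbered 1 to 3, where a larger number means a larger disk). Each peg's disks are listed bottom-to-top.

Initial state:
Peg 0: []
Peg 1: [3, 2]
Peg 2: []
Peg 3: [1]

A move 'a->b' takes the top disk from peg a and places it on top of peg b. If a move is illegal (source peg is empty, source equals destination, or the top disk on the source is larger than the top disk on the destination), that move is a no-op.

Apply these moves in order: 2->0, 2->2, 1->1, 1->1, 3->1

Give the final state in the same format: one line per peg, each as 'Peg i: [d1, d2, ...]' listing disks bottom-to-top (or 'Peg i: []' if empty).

Answer: Peg 0: []
Peg 1: [3, 2, 1]
Peg 2: []
Peg 3: []

Derivation:
After move 1 (2->0):
Peg 0: []
Peg 1: [3, 2]
Peg 2: []
Peg 3: [1]

After move 2 (2->2):
Peg 0: []
Peg 1: [3, 2]
Peg 2: []
Peg 3: [1]

After move 3 (1->1):
Peg 0: []
Peg 1: [3, 2]
Peg 2: []
Peg 3: [1]

After move 4 (1->1):
Peg 0: []
Peg 1: [3, 2]
Peg 2: []
Peg 3: [1]

After move 5 (3->1):
Peg 0: []
Peg 1: [3, 2, 1]
Peg 2: []
Peg 3: []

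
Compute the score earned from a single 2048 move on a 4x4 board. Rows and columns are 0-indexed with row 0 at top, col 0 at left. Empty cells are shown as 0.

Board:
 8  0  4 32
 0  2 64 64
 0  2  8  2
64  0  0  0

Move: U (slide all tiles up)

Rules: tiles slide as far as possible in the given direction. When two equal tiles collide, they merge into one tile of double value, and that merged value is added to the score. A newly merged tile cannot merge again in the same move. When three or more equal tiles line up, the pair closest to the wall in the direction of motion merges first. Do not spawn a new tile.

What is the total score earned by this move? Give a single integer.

Answer: 4

Derivation:
Slide up:
col 0: [8, 0, 0, 64] -> [8, 64, 0, 0]  score +0 (running 0)
col 1: [0, 2, 2, 0] -> [4, 0, 0, 0]  score +4 (running 4)
col 2: [4, 64, 8, 0] -> [4, 64, 8, 0]  score +0 (running 4)
col 3: [32, 64, 2, 0] -> [32, 64, 2, 0]  score +0 (running 4)
Board after move:
 8  4  4 32
64  0 64 64
 0  0  8  2
 0  0  0  0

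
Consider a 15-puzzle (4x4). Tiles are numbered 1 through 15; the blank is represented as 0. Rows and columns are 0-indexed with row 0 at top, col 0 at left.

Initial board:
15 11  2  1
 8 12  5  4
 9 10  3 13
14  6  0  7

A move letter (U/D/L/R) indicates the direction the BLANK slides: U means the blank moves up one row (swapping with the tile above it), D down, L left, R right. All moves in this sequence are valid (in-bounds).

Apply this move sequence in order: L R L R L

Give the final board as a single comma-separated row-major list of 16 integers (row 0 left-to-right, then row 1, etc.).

Answer: 15, 11, 2, 1, 8, 12, 5, 4, 9, 10, 3, 13, 14, 0, 6, 7

Derivation:
After move 1 (L):
15 11  2  1
 8 12  5  4
 9 10  3 13
14  0  6  7

After move 2 (R):
15 11  2  1
 8 12  5  4
 9 10  3 13
14  6  0  7

After move 3 (L):
15 11  2  1
 8 12  5  4
 9 10  3 13
14  0  6  7

After move 4 (R):
15 11  2  1
 8 12  5  4
 9 10  3 13
14  6  0  7

After move 5 (L):
15 11  2  1
 8 12  5  4
 9 10  3 13
14  0  6  7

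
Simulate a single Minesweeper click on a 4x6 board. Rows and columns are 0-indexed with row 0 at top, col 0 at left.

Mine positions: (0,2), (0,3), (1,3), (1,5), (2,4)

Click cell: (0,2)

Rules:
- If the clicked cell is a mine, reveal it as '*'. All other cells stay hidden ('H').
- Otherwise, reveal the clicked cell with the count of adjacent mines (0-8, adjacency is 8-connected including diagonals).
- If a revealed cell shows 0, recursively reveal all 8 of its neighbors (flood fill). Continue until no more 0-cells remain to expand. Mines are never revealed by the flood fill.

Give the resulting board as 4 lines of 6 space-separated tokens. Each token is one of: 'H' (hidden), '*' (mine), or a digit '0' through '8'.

H H * H H H
H H H H H H
H H H H H H
H H H H H H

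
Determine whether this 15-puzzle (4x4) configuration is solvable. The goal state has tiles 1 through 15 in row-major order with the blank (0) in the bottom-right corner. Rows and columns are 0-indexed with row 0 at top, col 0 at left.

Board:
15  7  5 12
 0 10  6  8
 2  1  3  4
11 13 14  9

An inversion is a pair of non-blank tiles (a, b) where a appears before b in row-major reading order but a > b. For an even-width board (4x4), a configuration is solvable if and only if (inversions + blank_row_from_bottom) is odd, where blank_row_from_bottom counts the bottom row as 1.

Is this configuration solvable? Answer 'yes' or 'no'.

Answer: yes

Derivation:
Inversions: 52
Blank is in row 1 (0-indexed from top), which is row 3 counting from the bottom (bottom = 1).
52 + 3 = 55, which is odd, so the puzzle is solvable.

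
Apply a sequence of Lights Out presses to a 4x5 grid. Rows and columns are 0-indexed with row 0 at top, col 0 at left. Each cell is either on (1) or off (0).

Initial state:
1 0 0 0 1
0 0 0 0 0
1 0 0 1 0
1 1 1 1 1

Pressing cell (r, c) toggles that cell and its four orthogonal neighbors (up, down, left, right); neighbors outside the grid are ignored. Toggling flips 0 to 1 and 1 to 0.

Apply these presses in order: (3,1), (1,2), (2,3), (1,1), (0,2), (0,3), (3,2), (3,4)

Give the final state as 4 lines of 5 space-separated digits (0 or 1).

Answer: 1 0 1 0 0
1 0 1 1 0
1 0 1 0 0
0 1 1 0 0

Derivation:
After press 1 at (3,1):
1 0 0 0 1
0 0 0 0 0
1 1 0 1 0
0 0 0 1 1

After press 2 at (1,2):
1 0 1 0 1
0 1 1 1 0
1 1 1 1 0
0 0 0 1 1

After press 3 at (2,3):
1 0 1 0 1
0 1 1 0 0
1 1 0 0 1
0 0 0 0 1

After press 4 at (1,1):
1 1 1 0 1
1 0 0 0 0
1 0 0 0 1
0 0 0 0 1

After press 5 at (0,2):
1 0 0 1 1
1 0 1 0 0
1 0 0 0 1
0 0 0 0 1

After press 6 at (0,3):
1 0 1 0 0
1 0 1 1 0
1 0 0 0 1
0 0 0 0 1

After press 7 at (3,2):
1 0 1 0 0
1 0 1 1 0
1 0 1 0 1
0 1 1 1 1

After press 8 at (3,4):
1 0 1 0 0
1 0 1 1 0
1 0 1 0 0
0 1 1 0 0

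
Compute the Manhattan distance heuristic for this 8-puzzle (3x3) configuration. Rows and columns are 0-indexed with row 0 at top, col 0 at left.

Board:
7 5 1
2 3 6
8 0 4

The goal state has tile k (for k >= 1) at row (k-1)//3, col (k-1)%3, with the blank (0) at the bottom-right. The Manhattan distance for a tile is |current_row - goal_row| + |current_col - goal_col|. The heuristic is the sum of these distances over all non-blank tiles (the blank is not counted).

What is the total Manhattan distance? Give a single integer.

Answer: 13

Derivation:
Tile 7: (0,0)->(2,0) = 2
Tile 5: (0,1)->(1,1) = 1
Tile 1: (0,2)->(0,0) = 2
Tile 2: (1,0)->(0,1) = 2
Tile 3: (1,1)->(0,2) = 2
Tile 6: (1,2)->(1,2) = 0
Tile 8: (2,0)->(2,1) = 1
Tile 4: (2,2)->(1,0) = 3
Sum: 2 + 1 + 2 + 2 + 2 + 0 + 1 + 3 = 13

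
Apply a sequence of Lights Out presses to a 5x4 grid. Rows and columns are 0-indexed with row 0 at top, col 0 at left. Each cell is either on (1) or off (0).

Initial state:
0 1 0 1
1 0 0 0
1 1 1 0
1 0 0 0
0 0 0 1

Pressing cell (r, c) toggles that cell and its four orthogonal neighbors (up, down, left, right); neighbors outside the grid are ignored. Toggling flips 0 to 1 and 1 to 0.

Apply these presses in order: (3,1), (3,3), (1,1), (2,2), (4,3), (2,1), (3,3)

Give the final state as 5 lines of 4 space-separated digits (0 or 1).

Answer: 0 0 0 1
0 0 0 0
0 1 1 1
0 0 0 1
0 1 1 0

Derivation:
After press 1 at (3,1):
0 1 0 1
1 0 0 0
1 0 1 0
0 1 1 0
0 1 0 1

After press 2 at (3,3):
0 1 0 1
1 0 0 0
1 0 1 1
0 1 0 1
0 1 0 0

After press 3 at (1,1):
0 0 0 1
0 1 1 0
1 1 1 1
0 1 0 1
0 1 0 0

After press 4 at (2,2):
0 0 0 1
0 1 0 0
1 0 0 0
0 1 1 1
0 1 0 0

After press 5 at (4,3):
0 0 0 1
0 1 0 0
1 0 0 0
0 1 1 0
0 1 1 1

After press 6 at (2,1):
0 0 0 1
0 0 0 0
0 1 1 0
0 0 1 0
0 1 1 1

After press 7 at (3,3):
0 0 0 1
0 0 0 0
0 1 1 1
0 0 0 1
0 1 1 0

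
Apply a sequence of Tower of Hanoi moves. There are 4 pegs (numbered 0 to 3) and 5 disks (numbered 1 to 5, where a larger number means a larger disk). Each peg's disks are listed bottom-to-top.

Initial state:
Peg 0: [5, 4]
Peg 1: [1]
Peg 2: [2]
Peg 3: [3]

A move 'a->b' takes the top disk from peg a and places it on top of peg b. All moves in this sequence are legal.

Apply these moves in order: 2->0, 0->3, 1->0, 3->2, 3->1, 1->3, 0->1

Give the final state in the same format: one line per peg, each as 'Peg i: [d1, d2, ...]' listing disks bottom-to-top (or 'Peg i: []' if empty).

Answer: Peg 0: [5, 4]
Peg 1: [1]
Peg 2: [2]
Peg 3: [3]

Derivation:
After move 1 (2->0):
Peg 0: [5, 4, 2]
Peg 1: [1]
Peg 2: []
Peg 3: [3]

After move 2 (0->3):
Peg 0: [5, 4]
Peg 1: [1]
Peg 2: []
Peg 3: [3, 2]

After move 3 (1->0):
Peg 0: [5, 4, 1]
Peg 1: []
Peg 2: []
Peg 3: [3, 2]

After move 4 (3->2):
Peg 0: [5, 4, 1]
Peg 1: []
Peg 2: [2]
Peg 3: [3]

After move 5 (3->1):
Peg 0: [5, 4, 1]
Peg 1: [3]
Peg 2: [2]
Peg 3: []

After move 6 (1->3):
Peg 0: [5, 4, 1]
Peg 1: []
Peg 2: [2]
Peg 3: [3]

After move 7 (0->1):
Peg 0: [5, 4]
Peg 1: [1]
Peg 2: [2]
Peg 3: [3]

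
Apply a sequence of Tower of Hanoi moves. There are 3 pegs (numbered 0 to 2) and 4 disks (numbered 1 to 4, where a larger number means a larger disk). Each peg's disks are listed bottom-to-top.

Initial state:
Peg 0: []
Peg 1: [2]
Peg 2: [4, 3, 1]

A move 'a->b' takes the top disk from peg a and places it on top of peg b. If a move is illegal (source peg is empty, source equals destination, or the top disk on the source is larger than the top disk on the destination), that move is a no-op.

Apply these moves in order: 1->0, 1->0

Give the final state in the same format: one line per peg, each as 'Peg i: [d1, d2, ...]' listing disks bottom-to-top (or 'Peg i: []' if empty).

After move 1 (1->0):
Peg 0: [2]
Peg 1: []
Peg 2: [4, 3, 1]

After move 2 (1->0):
Peg 0: [2]
Peg 1: []
Peg 2: [4, 3, 1]

Answer: Peg 0: [2]
Peg 1: []
Peg 2: [4, 3, 1]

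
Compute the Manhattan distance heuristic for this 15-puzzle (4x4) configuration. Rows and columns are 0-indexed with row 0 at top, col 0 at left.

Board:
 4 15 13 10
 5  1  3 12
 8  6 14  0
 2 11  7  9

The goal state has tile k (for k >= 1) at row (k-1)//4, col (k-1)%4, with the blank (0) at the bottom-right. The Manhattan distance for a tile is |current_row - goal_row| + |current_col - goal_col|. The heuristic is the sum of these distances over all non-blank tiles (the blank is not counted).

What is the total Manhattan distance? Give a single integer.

Answer: 39

Derivation:
Tile 4: at (0,0), goal (0,3), distance |0-0|+|0-3| = 3
Tile 15: at (0,1), goal (3,2), distance |0-3|+|1-2| = 4
Tile 13: at (0,2), goal (3,0), distance |0-3|+|2-0| = 5
Tile 10: at (0,3), goal (2,1), distance |0-2|+|3-1| = 4
Tile 5: at (1,0), goal (1,0), distance |1-1|+|0-0| = 0
Tile 1: at (1,1), goal (0,0), distance |1-0|+|1-0| = 2
Tile 3: at (1,2), goal (0,2), distance |1-0|+|2-2| = 1
Tile 12: at (1,3), goal (2,3), distance |1-2|+|3-3| = 1
Tile 8: at (2,0), goal (1,3), distance |2-1|+|0-3| = 4
Tile 6: at (2,1), goal (1,1), distance |2-1|+|1-1| = 1
Tile 14: at (2,2), goal (3,1), distance |2-3|+|2-1| = 2
Tile 2: at (3,0), goal (0,1), distance |3-0|+|0-1| = 4
Tile 11: at (3,1), goal (2,2), distance |3-2|+|1-2| = 2
Tile 7: at (3,2), goal (1,2), distance |3-1|+|2-2| = 2
Tile 9: at (3,3), goal (2,0), distance |3-2|+|3-0| = 4
Sum: 3 + 4 + 5 + 4 + 0 + 2 + 1 + 1 + 4 + 1 + 2 + 4 + 2 + 2 + 4 = 39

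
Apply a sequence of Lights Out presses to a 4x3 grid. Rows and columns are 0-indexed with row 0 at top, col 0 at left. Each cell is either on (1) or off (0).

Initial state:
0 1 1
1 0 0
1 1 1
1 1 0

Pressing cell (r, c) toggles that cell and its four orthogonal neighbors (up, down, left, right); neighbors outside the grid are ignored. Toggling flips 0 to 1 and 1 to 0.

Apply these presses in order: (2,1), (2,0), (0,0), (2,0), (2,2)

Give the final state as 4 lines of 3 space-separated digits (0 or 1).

After press 1 at (2,1):
0 1 1
1 1 0
0 0 0
1 0 0

After press 2 at (2,0):
0 1 1
0 1 0
1 1 0
0 0 0

After press 3 at (0,0):
1 0 1
1 1 0
1 1 0
0 0 0

After press 4 at (2,0):
1 0 1
0 1 0
0 0 0
1 0 0

After press 5 at (2,2):
1 0 1
0 1 1
0 1 1
1 0 1

Answer: 1 0 1
0 1 1
0 1 1
1 0 1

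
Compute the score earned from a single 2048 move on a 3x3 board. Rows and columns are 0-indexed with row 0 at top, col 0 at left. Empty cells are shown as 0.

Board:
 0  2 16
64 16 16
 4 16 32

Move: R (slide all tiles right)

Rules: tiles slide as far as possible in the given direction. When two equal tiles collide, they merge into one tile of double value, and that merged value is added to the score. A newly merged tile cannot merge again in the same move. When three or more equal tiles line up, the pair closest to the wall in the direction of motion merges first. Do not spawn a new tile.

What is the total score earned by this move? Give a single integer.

Slide right:
row 0: [0, 2, 16] -> [0, 2, 16]  score +0 (running 0)
row 1: [64, 16, 16] -> [0, 64, 32]  score +32 (running 32)
row 2: [4, 16, 32] -> [4, 16, 32]  score +0 (running 32)
Board after move:
 0  2 16
 0 64 32
 4 16 32

Answer: 32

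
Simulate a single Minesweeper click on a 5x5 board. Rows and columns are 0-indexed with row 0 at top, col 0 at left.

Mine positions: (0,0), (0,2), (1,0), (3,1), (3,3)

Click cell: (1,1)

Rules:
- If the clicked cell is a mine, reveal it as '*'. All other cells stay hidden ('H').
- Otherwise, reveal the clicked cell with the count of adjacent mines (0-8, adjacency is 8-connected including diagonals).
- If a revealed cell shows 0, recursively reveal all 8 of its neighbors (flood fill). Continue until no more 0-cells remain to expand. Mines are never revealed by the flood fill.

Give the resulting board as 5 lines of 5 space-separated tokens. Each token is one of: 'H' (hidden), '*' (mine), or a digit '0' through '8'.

H H H H H
H 3 H H H
H H H H H
H H H H H
H H H H H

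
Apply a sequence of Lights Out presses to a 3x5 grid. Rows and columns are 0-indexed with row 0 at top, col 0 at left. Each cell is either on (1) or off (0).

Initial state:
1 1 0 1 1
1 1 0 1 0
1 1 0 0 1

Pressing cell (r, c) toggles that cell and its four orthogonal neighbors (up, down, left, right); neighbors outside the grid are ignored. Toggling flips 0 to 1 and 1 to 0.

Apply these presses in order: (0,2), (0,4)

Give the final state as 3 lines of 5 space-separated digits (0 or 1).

Answer: 1 0 1 1 0
1 1 1 1 1
1 1 0 0 1

Derivation:
After press 1 at (0,2):
1 0 1 0 1
1 1 1 1 0
1 1 0 0 1

After press 2 at (0,4):
1 0 1 1 0
1 1 1 1 1
1 1 0 0 1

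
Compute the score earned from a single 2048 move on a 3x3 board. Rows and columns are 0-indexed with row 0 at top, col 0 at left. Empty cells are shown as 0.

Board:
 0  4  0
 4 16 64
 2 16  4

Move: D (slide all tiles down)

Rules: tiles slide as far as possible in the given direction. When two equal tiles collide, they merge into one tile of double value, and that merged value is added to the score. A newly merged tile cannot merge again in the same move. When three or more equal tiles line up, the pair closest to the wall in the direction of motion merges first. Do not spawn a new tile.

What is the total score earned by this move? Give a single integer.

Slide down:
col 0: [0, 4, 2] -> [0, 4, 2]  score +0 (running 0)
col 1: [4, 16, 16] -> [0, 4, 32]  score +32 (running 32)
col 2: [0, 64, 4] -> [0, 64, 4]  score +0 (running 32)
Board after move:
 0  0  0
 4  4 64
 2 32  4

Answer: 32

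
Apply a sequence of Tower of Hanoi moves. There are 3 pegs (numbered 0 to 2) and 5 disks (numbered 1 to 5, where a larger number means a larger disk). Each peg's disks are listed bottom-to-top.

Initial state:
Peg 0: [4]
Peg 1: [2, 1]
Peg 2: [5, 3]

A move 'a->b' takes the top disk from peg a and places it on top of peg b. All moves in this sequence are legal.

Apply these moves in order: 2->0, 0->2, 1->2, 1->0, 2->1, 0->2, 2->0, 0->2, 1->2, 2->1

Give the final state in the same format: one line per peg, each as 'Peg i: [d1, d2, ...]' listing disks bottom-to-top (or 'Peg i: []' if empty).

After move 1 (2->0):
Peg 0: [4, 3]
Peg 1: [2, 1]
Peg 2: [5]

After move 2 (0->2):
Peg 0: [4]
Peg 1: [2, 1]
Peg 2: [5, 3]

After move 3 (1->2):
Peg 0: [4]
Peg 1: [2]
Peg 2: [5, 3, 1]

After move 4 (1->0):
Peg 0: [4, 2]
Peg 1: []
Peg 2: [5, 3, 1]

After move 5 (2->1):
Peg 0: [4, 2]
Peg 1: [1]
Peg 2: [5, 3]

After move 6 (0->2):
Peg 0: [4]
Peg 1: [1]
Peg 2: [5, 3, 2]

After move 7 (2->0):
Peg 0: [4, 2]
Peg 1: [1]
Peg 2: [5, 3]

After move 8 (0->2):
Peg 0: [4]
Peg 1: [1]
Peg 2: [5, 3, 2]

After move 9 (1->2):
Peg 0: [4]
Peg 1: []
Peg 2: [5, 3, 2, 1]

After move 10 (2->1):
Peg 0: [4]
Peg 1: [1]
Peg 2: [5, 3, 2]

Answer: Peg 0: [4]
Peg 1: [1]
Peg 2: [5, 3, 2]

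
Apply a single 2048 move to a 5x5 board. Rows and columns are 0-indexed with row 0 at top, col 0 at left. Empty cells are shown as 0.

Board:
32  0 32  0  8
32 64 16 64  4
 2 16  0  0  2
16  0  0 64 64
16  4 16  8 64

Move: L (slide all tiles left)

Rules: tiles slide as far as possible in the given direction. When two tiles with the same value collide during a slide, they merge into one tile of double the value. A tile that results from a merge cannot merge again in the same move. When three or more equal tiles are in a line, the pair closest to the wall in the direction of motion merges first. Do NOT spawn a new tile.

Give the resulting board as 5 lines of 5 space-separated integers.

Slide left:
row 0: [32, 0, 32, 0, 8] -> [64, 8, 0, 0, 0]
row 1: [32, 64, 16, 64, 4] -> [32, 64, 16, 64, 4]
row 2: [2, 16, 0, 0, 2] -> [2, 16, 2, 0, 0]
row 3: [16, 0, 0, 64, 64] -> [16, 128, 0, 0, 0]
row 4: [16, 4, 16, 8, 64] -> [16, 4, 16, 8, 64]

Answer:  64   8   0   0   0
 32  64  16  64   4
  2  16   2   0   0
 16 128   0   0   0
 16   4  16   8  64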